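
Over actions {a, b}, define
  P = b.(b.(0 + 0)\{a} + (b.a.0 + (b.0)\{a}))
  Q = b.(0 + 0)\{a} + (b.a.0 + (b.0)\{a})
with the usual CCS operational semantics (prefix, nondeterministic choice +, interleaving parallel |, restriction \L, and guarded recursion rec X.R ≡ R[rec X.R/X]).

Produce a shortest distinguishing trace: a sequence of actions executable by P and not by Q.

LTS(P): 6 reachable states
  s0 = b.(b.(0 + 0)\{a} + (b.a.0 + (b.0)\{a})) :: -b-> s1
  s1 = b.(0 + 0)\{a} + (b.a.0 + (b.0)\{a}) :: -b-> s2, -b-> s3, -b-> s4
  s2 = (0 + 0)\{a} :: deadlocked
  s3 = 0\{a} :: deadlocked
  s4 = a.0 :: -a-> s5
  s5 = 0 :: deadlocked
LTS(Q): 5 reachable states
  t0 = b.(0 + 0)\{a} + (b.a.0 + (b.0)\{a}) :: -b-> t1, -b-> t2, -b-> t3
  t1 = (0 + 0)\{a} :: deadlocked
  t2 = 0\{a} :: deadlocked
  t3 = a.0 :: -a-> t4
  t4 = 0 :: deadlocked
Executing bb from P (initial set {s0}):
  [1] b ⇒ {s1}
  [2] b ⇒ {s2, s3, s4}
  P completes σ.
Executing bb from Q (initial set {t0}):
  [1] b ⇒ {t1, t2, t3}
  [2] b ⇒ ∅ (Q stuck)

bb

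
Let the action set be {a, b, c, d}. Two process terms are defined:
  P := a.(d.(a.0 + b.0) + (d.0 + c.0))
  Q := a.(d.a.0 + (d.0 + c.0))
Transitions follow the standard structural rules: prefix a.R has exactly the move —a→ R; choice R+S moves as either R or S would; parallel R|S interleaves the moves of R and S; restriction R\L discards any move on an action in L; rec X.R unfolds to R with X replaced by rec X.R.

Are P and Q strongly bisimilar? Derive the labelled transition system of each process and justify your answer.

LTS(P): 4 reachable states
  m0 = a.(d.(a.0 + b.0) + (d.0 + c.0)) :: ··a··> m1
  m1 = d.(a.0 + b.0) + (d.0 + c.0) :: ··c··> m2, ··d··> m2, ··d··> m3
  m2 = 0 :: (no moves)
  m3 = a.0 + b.0 :: ··a··> m2, ··b··> m2
LTS(Q): 4 reachable states
  n0 = a.(d.a.0 + (d.0 + c.0)) :: ··a··> n1
  n1 = d.a.0 + (d.0 + c.0) :: ··c··> n2, ··d··> n2, ··d··> n3
  n2 = 0 :: (no moves)
  n3 = a.0 :: ··a··> n2
Bisimilarity quotient blocks:
  B0 = {m0}
  B1 = {m1}
  B2 = {m2, n2}
  B3 = {m3}
  B4 = {n0}
  B5 = {n1}
  B6 = {n3}
m0 ∈ B0, n0 ∈ B4 → different blocks

NO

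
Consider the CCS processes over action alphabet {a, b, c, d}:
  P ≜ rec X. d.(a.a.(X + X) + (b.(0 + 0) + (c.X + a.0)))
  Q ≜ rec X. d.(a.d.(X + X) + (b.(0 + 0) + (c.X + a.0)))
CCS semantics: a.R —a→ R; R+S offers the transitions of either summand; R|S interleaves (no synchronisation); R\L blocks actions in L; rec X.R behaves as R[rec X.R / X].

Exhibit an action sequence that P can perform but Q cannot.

Reachable graph of P (6 states):
  m0 = rec X. d.(a.a.(X + X) + (b.(0 + 0) + (c.X + a.0))) :: —d→ m1
  m1 = a.a.((rec X. d.(a.a.(X + X) + (b.(0 + 0) + (c.X + a.0)))) + (rec X. d.(a.a.(X + X) + (b.(0 + 0) + (c.X + a.0))))) + (b.(0 + 0) + (c.(rec X. d.(a.a.(X + X) + (b.(0 + 0) + (c.X + a.0)))) + a.0)) :: —a→ m2, —a→ m3, —b→ m4, —c→ m0
  m2 = 0 :: ·
  m3 = a.((rec X. d.(a.a.(X + X) + (b.(0 + 0) + (c.X + a.0)))) + (rec X. d.(a.a.(X + X) + (b.(0 + 0) + (c.X + a.0))))) :: —a→ m5
  m4 = 0 + 0 :: ·
  m5 = (rec X. d.(a.a.(X + X) + (b.(0 + 0) + (c.X + a.0)))) + (rec X. d.(a.a.(X + X) + (b.(0 + 0) + (c.X + a.0)))) :: —d→ m1
Reachable graph of Q (6 states):
  n0 = rec X. d.(a.d.(X + X) + (b.(0 + 0) + (c.X + a.0))) :: —d→ n1
  n1 = a.d.((rec X. d.(a.d.(X + X) + (b.(0 + 0) + (c.X + a.0)))) + (rec X. d.(a.d.(X + X) + (b.(0 + 0) + (c.X + a.0))))) + (b.(0 + 0) + (c.(rec X. d.(a.d.(X + X) + (b.(0 + 0) + (c.X + a.0)))) + a.0)) :: —a→ n2, —a→ n3, —b→ n4, —c→ n0
  n2 = 0 :: ·
  n3 = d.((rec X. d.(a.d.(X + X) + (b.(0 + 0) + (c.X + a.0)))) + (rec X. d.(a.d.(X + X) + (b.(0 + 0) + (c.X + a.0))))) :: —d→ n5
  n4 = 0 + 0 :: ·
  n5 = (rec X. d.(a.d.(X + X) + (b.(0 + 0) + (c.X + a.0)))) + (rec X. d.(a.d.(X + X) + (b.(0 + 0) + (c.X + a.0)))) :: —d→ n1
Trace ⟨daa⟩ through P, begin at {m0}:
  step 1 (d): {m1}
  step 2 (a): {m2, m3}
  step 3 (a): {m5}
  — P admits the full trace.
Trace ⟨daa⟩ through Q, begin at {n0}:
  step 1 (d): {n1}
  step 2 (a): {n2, n3}
  step 3 (a): ∅  — Q cannot continue

daa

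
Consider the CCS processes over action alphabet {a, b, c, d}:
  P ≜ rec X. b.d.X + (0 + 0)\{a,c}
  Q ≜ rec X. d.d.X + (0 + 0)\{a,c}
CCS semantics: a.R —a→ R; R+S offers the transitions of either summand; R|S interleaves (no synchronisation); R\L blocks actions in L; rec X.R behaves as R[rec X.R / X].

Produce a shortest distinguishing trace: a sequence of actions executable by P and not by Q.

LTS(P): 2 reachable states
  p0 = rec X. b.d.X + (0 + 0)\{a,c} :: —b→ p1
  p1 = d.(rec X. b.d.X + (0 + 0)\{a,c}) :: —d→ p0
LTS(Q): 2 reachable states
  q0 = rec X. d.d.X + (0 + 0)\{a,c} :: —d→ q1
  q1 = d.(rec X. d.d.X + (0 + 0)\{a,c}) :: —d→ q0
Executing b from P (initial set {p0}):
  [1] b ⇒ {p1}
  P completes σ.
Executing b from Q (initial set {q0}):
  [1] b ⇒ no successor for Q

b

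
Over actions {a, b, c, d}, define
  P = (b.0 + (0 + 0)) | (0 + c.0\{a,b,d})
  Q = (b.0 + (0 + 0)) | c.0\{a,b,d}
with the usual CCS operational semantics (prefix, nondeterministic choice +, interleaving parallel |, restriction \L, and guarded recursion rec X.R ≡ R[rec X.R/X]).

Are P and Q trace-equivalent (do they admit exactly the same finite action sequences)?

trace-equivalent

P's transition system — 4 states:
  u0 = (b.0 + (0 + 0)) | (0 + c.0\{a,b,d}) | -b-> u1, -c-> u2
  u1 = 0 | (0 + c.0\{a,b,d}) | -c-> u3
  u2 = (b.0 + (0 + 0)) | 0\{a,b,d} | -b-> u3
  u3 = 0 | 0\{a,b,d} | deadlocked
Q's transition system — 4 states:
  v0 = (b.0 + (0 + 0)) | c.0\{a,b,d} | -b-> v1, -c-> v2
  v1 = 0 | c.0\{a,b,d} | -c-> v3
  v2 = (b.0 + (0 + 0)) | 0\{a,b,d} | -b-> v3
  v3 = 0 | 0\{a,b,d} | deadlocked
Partition-refinement fixed point:
  B0 = {u0, v0}
  B1 = {u1, v1}
  B2 = {u3, v3}
  B3 = {u2, v2}
u0 ∈ B0, v0 ∈ B0 → same block
Bisimilar ⇒ trace-equivalent.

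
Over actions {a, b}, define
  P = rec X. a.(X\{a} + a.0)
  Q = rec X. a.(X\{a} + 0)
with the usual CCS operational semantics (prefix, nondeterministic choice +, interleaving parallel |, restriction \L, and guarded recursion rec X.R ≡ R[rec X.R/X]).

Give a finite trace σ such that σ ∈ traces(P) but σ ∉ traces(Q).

LTS(P): 3 reachable states
  m0 = rec X. a.(X\{a} + a.0) ⊢ --a--▸ m1
  m1 = (rec X. a.(X\{a} + a.0))\{a} + a.0 ⊢ --a--▸ m2
  m2 = 0 ⊢ deadlocked
LTS(Q): 2 reachable states
  n0 = rec X. a.(X\{a} + 0) ⊢ --a--▸ n1
  n1 = (rec X. a.(X\{a} + 0))\{a} + 0 ⊢ deadlocked
Executing aa from P (initial set {m0}):
  [1] a ⇒ {m1}
  [2] a ⇒ {m2}
  — P admits the full trace.
Executing aa from Q (initial set {n0}):
  [1] a ⇒ {n1}
  [2] a ⇒ no successor for Q

aa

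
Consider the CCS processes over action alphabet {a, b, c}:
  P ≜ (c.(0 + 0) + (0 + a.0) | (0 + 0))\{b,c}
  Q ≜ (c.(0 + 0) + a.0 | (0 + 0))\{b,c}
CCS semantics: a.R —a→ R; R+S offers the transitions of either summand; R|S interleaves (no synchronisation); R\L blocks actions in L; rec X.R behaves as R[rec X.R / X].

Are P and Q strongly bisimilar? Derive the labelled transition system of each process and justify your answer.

P ~ Q

LTS(P): 2 reachable states
  m0 = (c.(0 + 0) + (0 + a.0) | (0 + 0))\{b,c} → --a--▸ m1
  m1 = (0 | (0 + 0))\{b,c} → ·
LTS(Q): 2 reachable states
  n0 = (c.(0 + 0) + a.0 | (0 + 0))\{b,c} → --a--▸ n1
  n1 = (0 | (0 + 0))\{b,c} → ·
Bisimilarity quotient blocks:
  B0 = {m0, n0}
  B1 = {m1, n1}
m0 ∈ B0, n0 ∈ B0 → same block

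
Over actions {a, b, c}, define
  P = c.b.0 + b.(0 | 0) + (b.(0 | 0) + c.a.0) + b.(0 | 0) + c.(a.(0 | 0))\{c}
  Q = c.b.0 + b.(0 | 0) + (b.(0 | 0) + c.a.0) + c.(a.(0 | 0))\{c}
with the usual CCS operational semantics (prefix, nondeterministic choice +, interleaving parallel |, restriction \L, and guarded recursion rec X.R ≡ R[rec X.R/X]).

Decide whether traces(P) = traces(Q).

traces(P) = traces(Q)

Reachable graph of P (7 states):
  u0 = c.b.0 + b.(0 | 0) + (b.(0 | 0) + c.a.0) + b.(0 | 0) + c.(a.(0 | 0))\{c} | ··b··> u1, ··c··> u2, ··c··> u3, ··c··> u4
  u1 = 0 | 0 | (no moves)
  u2 = (a.(0 | 0))\{c} | ··a··> u5
  u3 = a.0 | ··a··> u6
  u4 = b.0 | ··b··> u6
  u5 = (0 | 0)\{c} | (no moves)
  u6 = 0 | (no moves)
Reachable graph of Q (7 states):
  v0 = c.b.0 + b.(0 | 0) + (b.(0 | 0) + c.a.0) + c.(a.(0 | 0))\{c} | ··b··> v1, ··c··> v2, ··c··> v3, ··c··> v4
  v1 = 0 | 0 | (no moves)
  v2 = (a.(0 | 0))\{c} | ··a··> v5
  v3 = a.0 | ··a··> v6
  v4 = b.0 | ··b··> v6
  v5 = (0 | 0)\{c} | (no moves)
  v6 = 0 | (no moves)
Partition-refinement fixed point:
  B0 = {u0, v0}
  B1 = {u2, u3, v2, v3}
  B2 = {u1, u5, u6, v1, v5, v6}
  B3 = {u4, v4}
u0 ∈ B0, v0 ∈ B0 → same block
Bisimilar ⇒ trace-equivalent.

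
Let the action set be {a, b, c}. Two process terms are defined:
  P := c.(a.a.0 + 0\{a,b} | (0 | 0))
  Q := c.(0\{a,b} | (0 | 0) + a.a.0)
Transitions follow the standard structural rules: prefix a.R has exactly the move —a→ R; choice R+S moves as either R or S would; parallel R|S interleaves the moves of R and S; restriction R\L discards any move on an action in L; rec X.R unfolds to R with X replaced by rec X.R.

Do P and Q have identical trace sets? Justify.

P's transition system — 4 states:
  p0 = c.(a.a.0 + 0\{a,b} | (0 | 0)) | ··c··> p1
  p1 = a.a.0 + 0\{a,b} | (0 | 0) | ··a··> p2
  p2 = a.0 | ··a··> p3
  p3 = 0 | deadlocked
Q's transition system — 4 states:
  q0 = c.(0\{a,b} | (0 | 0) + a.a.0) | ··c··> q1
  q1 = 0\{a,b} | (0 | 0) + a.a.0 | ··a··> q2
  q2 = a.0 | ··a··> q3
  q3 = 0 | deadlocked
Coarsest stable partition (strong bisimilarity classes):
  B0 = {p0, q0}
  B1 = {p1, q1}
  B2 = {p2, q2}
  B3 = {p3, q3}
p0 ∈ B0, q0 ∈ B0 → same block
Bisimilar ⇒ trace-equivalent.

trace-equivalent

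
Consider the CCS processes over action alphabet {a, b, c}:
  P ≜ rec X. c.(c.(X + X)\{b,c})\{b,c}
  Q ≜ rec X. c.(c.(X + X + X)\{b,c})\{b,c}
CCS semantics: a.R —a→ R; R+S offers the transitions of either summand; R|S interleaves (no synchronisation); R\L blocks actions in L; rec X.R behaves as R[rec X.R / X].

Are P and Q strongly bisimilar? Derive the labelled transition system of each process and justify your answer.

P's transition system — 2 states:
  m0 = rec X. c.(c.(X + X)\{b,c})\{b,c} :: —c→ m1
  m1 = (c.((rec X. c.(c.(X + X)\{b,c})\{b,c}) + (rec X. c.(c.(X + X)\{b,c})\{b,c}))\{b,c})\{b,c} :: stopped
Q's transition system — 2 states:
  n0 = rec X. c.(c.(X + X + X)\{b,c})\{b,c} :: —c→ n1
  n1 = (c.((rec X. c.(c.(X + X + X)\{b,c})\{b,c}) + (rec X. c.(c.(X + X + X)\{b,c})\{b,c}) + (rec X. c.(c.(X + X + X)\{b,c})\{b,c}))\{b,c})\{b,c} :: stopped
Partition-refinement fixed point:
  B0 = {m0, n0}
  B1 = {m1, n1}
m0 ∈ B0, n0 ∈ B0 → same block

P ~ Q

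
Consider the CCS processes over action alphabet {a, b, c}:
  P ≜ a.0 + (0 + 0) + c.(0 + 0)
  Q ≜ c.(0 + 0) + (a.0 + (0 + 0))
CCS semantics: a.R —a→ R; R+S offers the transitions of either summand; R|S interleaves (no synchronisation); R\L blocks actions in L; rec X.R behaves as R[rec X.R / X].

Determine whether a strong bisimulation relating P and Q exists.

P ~ Q

Reachable graph of P (3 states):
  m0 = a.0 + (0 + 0) + c.(0 + 0) | —a→ m1, —c→ m2
  m1 = 0 | deadlocked
  m2 = 0 + 0 | deadlocked
Reachable graph of Q (3 states):
  n0 = c.(0 + 0) + (a.0 + (0 + 0)) | —a→ n1, —c→ n2
  n1 = 0 | deadlocked
  n2 = 0 + 0 | deadlocked
Partition-refinement fixed point:
  B0 = {m0, n0}
  B1 = {m1, m2, n1, n2}
m0 ∈ B0, n0 ∈ B0 → same block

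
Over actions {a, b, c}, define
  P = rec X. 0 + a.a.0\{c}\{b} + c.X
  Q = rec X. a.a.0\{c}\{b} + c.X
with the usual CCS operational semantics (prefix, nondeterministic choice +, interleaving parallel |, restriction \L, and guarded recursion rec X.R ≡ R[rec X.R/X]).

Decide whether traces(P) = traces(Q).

P's transition system — 3 states:
  u0 = rec X. 0 + a.a.0\{c}\{b} + c.X :: --a--▸ u1, --c--▸ u0
  u1 = a.0\{c}\{b} :: --a--▸ u2
  u2 = 0\{c}\{b} :: deadlocked
Q's transition system — 3 states:
  v0 = rec X. a.a.0\{c}\{b} + c.X :: --a--▸ v1, --c--▸ v0
  v1 = a.0\{c}\{b} :: --a--▸ v2
  v2 = 0\{c}\{b} :: deadlocked
Bisimilarity quotient blocks:
  B0 = {u0, v0}
  B1 = {u1, v1}
  B2 = {u2, v2}
u0 ∈ B0, v0 ∈ B0 → same block
Bisimilar ⇒ trace-equivalent.

traces(P) = traces(Q)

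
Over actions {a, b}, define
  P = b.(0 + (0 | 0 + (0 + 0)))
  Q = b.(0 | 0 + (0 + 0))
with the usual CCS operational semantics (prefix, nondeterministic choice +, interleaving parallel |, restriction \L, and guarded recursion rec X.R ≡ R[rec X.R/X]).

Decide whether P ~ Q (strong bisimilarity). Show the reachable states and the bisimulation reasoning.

P's transition system — 2 states:
  m0 = b.(0 + (0 | 0 + (0 + 0))) :: ··b··> m1
  m1 = 0 + (0 | 0 + (0 + 0)) :: deadlocked
Q's transition system — 2 states:
  n0 = b.(0 | 0 + (0 + 0)) :: ··b··> n1
  n1 = 0 | 0 + (0 + 0) :: deadlocked
Coarsest stable partition (strong bisimilarity classes):
  B0 = {m0, n0}
  B1 = {m1, n1}
m0 ∈ B0, n0 ∈ B0 → same block

P ~ Q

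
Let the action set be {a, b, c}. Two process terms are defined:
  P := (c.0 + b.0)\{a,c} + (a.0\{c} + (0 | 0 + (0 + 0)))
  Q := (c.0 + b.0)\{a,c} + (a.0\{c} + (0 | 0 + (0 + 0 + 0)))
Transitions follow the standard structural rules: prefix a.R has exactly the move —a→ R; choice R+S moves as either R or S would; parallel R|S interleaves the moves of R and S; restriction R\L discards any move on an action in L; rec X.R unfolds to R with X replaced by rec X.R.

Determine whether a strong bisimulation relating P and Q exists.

P ~ Q

P's transition system — 3 states:
  s0 = (c.0 + b.0)\{a,c} + (a.0\{c} + (0 | 0 + (0 + 0))) | -a-> s1, -b-> s2
  s1 = 0\{c} | ∅
  s2 = 0\{a,c} | ∅
Q's transition system — 3 states:
  t0 = (c.0 + b.0)\{a,c} + (a.0\{c} + (0 | 0 + (0 + 0 + 0))) | -a-> t1, -b-> t2
  t1 = 0\{c} | ∅
  t2 = 0\{a,c} | ∅
Partition-refinement fixed point:
  B0 = {s0, t0}
  B1 = {s1, s2, t1, t2}
s0 ∈ B0, t0 ∈ B0 → same block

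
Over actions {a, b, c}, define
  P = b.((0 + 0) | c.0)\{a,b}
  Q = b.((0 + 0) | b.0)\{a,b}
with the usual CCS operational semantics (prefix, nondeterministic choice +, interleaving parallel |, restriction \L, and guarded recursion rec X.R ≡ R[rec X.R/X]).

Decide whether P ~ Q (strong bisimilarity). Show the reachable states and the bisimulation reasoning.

not bisimilar

Reachable graph of P (3 states):
  m0 = b.((0 + 0) | c.0)\{a,b} has moves --b--▸ m1
  m1 = ((0 + 0) | c.0)\{a,b} has moves --c--▸ m2
  m2 = ((0 + 0) | 0)\{a,b} has moves (no moves)
Reachable graph of Q (2 states):
  n0 = b.((0 + 0) | b.0)\{a,b} has moves --b--▸ n1
  n1 = ((0 + 0) | b.0)\{a,b} has moves (no moves)
Partition-refinement fixed point:
  B0 = {m0}
  B1 = {m1}
  B2 = {m2, n1}
  B3 = {n0}
m0 ∈ B0, n0 ∈ B3 → different blocks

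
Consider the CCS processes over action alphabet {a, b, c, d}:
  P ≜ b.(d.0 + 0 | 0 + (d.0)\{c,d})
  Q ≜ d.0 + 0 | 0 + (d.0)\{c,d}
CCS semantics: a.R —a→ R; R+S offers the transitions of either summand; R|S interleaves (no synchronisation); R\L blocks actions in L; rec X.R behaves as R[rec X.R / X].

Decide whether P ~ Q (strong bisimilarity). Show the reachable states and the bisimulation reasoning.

LTS(P): 3 reachable states
  u0 = b.(d.0 + 0 | 0 + (d.0)\{c,d}) has moves =b=> u1
  u1 = d.0 + 0 | 0 + (d.0)\{c,d} has moves =d=> u2
  u2 = 0 has moves (no moves)
LTS(Q): 2 reachable states
  v0 = d.0 + 0 | 0 + (d.0)\{c,d} has moves =d=> v1
  v1 = 0 has moves (no moves)
Bisimilarity quotient blocks:
  B0 = {u0}
  B1 = {u1, v0}
  B2 = {u2, v1}
u0 ∈ B0, v0 ∈ B1 → different blocks

not bisimilar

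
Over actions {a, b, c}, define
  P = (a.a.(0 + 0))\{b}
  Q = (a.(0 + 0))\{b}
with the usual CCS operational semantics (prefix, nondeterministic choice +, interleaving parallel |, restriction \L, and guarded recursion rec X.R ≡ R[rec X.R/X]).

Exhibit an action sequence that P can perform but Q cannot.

aa

LTS(P): 3 reachable states
  m0 = (a.a.(0 + 0))\{b} has moves --a--▸ m1
  m1 = (a.(0 + 0))\{b} has moves --a--▸ m2
  m2 = (0 + 0)\{b} has moves deadlocked
LTS(Q): 2 reachable states
  n0 = (a.(0 + 0))\{b} has moves --a--▸ n1
  n1 = (0 + 0)\{b} has moves deadlocked
Run σ = ⟨aa⟩ on P: start {m0}
  step 1 (a): {m1}
  step 2 (a): {m2}
  — P admits the full trace.
Run σ = ⟨aa⟩ on Q: start {n0}
  step 1 (a): {n1}
  step 2 (a): ∅  — Q cannot continue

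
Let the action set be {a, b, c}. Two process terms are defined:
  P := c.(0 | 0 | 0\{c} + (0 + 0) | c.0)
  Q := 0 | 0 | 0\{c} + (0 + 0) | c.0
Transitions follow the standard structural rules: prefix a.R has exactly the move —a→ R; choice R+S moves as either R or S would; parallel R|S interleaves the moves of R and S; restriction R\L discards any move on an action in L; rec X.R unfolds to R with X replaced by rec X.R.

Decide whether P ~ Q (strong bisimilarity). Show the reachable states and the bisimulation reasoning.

Reachable graph of P (3 states):
  m0 = c.(0 | 0 | 0\{c} + (0 + 0) | c.0) has moves =c=> m1
  m1 = 0 | 0 | 0\{c} + (0 + 0) | c.0 has moves =c=> m2
  m2 = (0 + 0) | 0 has moves ∅
Reachable graph of Q (2 states):
  n0 = 0 | 0 | 0\{c} + (0 + 0) | c.0 has moves =c=> n1
  n1 = (0 + 0) | 0 has moves ∅
Bisimilarity quotient blocks:
  B0 = {m0}
  B1 = {m1, n0}
  B2 = {m2, n1}
m0 ∈ B0, n0 ∈ B1 → different blocks

P ≁ Q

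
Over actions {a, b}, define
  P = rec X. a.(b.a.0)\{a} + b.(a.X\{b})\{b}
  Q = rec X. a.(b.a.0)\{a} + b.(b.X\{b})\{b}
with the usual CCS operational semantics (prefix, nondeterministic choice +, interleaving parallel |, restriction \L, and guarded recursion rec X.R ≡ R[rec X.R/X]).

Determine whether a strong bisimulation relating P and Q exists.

not bisimilar

P's transition system — 6 states:
  p0 = rec X. a.(b.a.0)\{a} + b.(a.X\{b})\{b} has moves =a=> p1, =b=> p2
  p1 = (b.a.0)\{a} has moves =b=> p3
  p2 = (a.(rec X. a.(b.a.0)\{a} + b.(a.X\{b})\{b})\{b})\{b} has moves =a=> p4
  p3 = (a.0)\{a} has moves ·
  p4 = (rec X. a.(b.a.0)\{a} + b.(a.X\{b})\{b})\{b}\{b} has moves =a=> p5
  p5 = (b.a.0)\{a}\{b}\{b} has moves ·
Q's transition system — 4 states:
  q0 = rec X. a.(b.a.0)\{a} + b.(b.X\{b})\{b} has moves =a=> q1, =b=> q2
  q1 = (b.a.0)\{a} has moves =b=> q3
  q2 = (b.(rec X. a.(b.a.0)\{a} + b.(b.X\{b})\{b})\{b})\{b} has moves ·
  q3 = (a.0)\{a} has moves ·
Coarsest stable partition (strong bisimilarity classes):
  B0 = {p0}
  B1 = {p2}
  B2 = {p4}
  B3 = {p3, p5, q2, q3}
  B4 = {p1, q1}
  B5 = {q0}
p0 ∈ B0, q0 ∈ B5 → different blocks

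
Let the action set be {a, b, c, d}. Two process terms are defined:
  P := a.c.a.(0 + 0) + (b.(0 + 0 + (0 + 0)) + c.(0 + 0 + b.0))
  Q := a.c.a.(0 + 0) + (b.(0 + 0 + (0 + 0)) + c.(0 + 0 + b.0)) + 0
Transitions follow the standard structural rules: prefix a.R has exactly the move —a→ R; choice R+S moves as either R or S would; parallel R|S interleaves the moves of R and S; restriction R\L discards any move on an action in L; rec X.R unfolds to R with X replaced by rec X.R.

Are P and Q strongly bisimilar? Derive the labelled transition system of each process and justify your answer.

YES

LTS(P): 7 reachable states
  m0 = a.c.a.(0 + 0) + (b.(0 + 0 + (0 + 0)) + c.(0 + 0 + b.0)) → =a=> m1, =b=> m2, =c=> m3
  m1 = c.a.(0 + 0) → =c=> m4
  m2 = 0 + 0 + (0 + 0) → ∅
  m3 = 0 + 0 + b.0 → =b=> m5
  m4 = a.(0 + 0) → =a=> m6
  m5 = 0 → ∅
  m6 = 0 + 0 → ∅
LTS(Q): 7 reachable states
  n0 = a.c.a.(0 + 0) + (b.(0 + 0 + (0 + 0)) + c.(0 + 0 + b.0)) + 0 → =a=> n1, =b=> n2, =c=> n3
  n1 = c.a.(0 + 0) → =c=> n4
  n2 = 0 + 0 + (0 + 0) → ∅
  n3 = 0 + 0 + b.0 → =b=> n5
  n4 = a.(0 + 0) → =a=> n6
  n5 = 0 → ∅
  n6 = 0 + 0 → ∅
Bisimilarity quotient blocks:
  B0 = {m0, n0}
  B1 = {m3, n3}
  B2 = {m2, m5, m6, n2, n5, n6}
  B3 = {m1, n1}
  B4 = {m4, n4}
m0 ∈ B0, n0 ∈ B0 → same block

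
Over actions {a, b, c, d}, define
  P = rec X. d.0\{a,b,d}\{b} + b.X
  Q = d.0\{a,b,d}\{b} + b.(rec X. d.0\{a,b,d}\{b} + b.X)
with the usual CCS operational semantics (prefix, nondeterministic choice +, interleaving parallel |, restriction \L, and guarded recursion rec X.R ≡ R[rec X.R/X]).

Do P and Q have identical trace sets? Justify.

trace-equivalent

LTS(P): 2 reachable states
  u0 = rec X. d.0\{a,b,d}\{b} + b.X ⊢ ··b··> u0, ··d··> u1
  u1 = 0\{a,b,d}\{b} ⊢ deadlocked
LTS(Q): 3 reachable states
  v0 = d.0\{a,b,d}\{b} + b.(rec X. d.0\{a,b,d}\{b} + b.X) ⊢ ··b··> v1, ··d··> v2
  v1 = rec X. d.0\{a,b,d}\{b} + b.X ⊢ ··b··> v1, ··d··> v2
  v2 = 0\{a,b,d}\{b} ⊢ deadlocked
Partition-refinement fixed point:
  B0 = {u0, v0, v1}
  B1 = {u1, v2}
u0 ∈ B0, v0 ∈ B0 → same block
Bisimilar ⇒ trace-equivalent.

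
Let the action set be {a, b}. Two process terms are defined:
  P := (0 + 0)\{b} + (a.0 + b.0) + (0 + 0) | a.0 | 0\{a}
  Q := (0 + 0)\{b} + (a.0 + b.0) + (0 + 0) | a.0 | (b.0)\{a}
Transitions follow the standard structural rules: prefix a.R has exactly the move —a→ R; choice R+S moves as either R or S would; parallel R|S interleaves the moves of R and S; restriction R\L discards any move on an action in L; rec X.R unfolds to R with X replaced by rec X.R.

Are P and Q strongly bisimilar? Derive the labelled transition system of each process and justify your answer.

P ≁ Q

LTS(P): 3 reachable states
  p0 = (0 + 0)\{b} + (a.0 + b.0) + (0 + 0) | a.0 | 0\{a} | --a--▸ p1, --a--▸ p2, --b--▸ p2
  p1 = (0 + 0) | 0 | 0\{a} | ·
  p2 = 0 | ·
LTS(Q): 5 reachable states
  q0 = (0 + 0)\{b} + (a.0 + b.0) + (0 + 0) | a.0 | (b.0)\{a} | --a--▸ q1, --a--▸ q2, --b--▸ q2, --b--▸ q3
  q1 = (0 + 0) | 0 | (b.0)\{a} | --b--▸ q4
  q2 = 0 | ·
  q3 = (0 + 0) | a.0 | 0\{a} | --a--▸ q4
  q4 = (0 + 0) | 0 | 0\{a} | ·
Bisimilarity quotient blocks:
  B0 = {p0}
  B1 = {p1, p2, q2, q4}
  B2 = {q0}
  B3 = {q1}
  B4 = {q3}
p0 ∈ B0, q0 ∈ B2 → different blocks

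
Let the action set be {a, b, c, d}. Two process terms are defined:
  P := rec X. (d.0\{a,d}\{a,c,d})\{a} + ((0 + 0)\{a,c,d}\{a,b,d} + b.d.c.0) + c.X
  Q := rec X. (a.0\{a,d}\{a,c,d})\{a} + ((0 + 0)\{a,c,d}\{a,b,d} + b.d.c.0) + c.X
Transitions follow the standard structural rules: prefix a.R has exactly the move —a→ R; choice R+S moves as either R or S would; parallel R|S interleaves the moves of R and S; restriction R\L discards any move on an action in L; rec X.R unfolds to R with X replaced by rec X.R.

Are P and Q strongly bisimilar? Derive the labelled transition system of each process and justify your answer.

not bisimilar

Reachable graph of P (5 states):
  m0 = rec X. (d.0\{a,d}\{a,c,d})\{a} + ((0 + 0)\{a,c,d}\{a,b,d} + b.d.c.0) + c.X has moves =b=> m1, =c=> m0, =d=> m2
  m1 = d.c.0 has moves =d=> m3
  m2 = 0\{a,d}\{a,c,d}\{a} has moves (no moves)
  m3 = c.0 has moves =c=> m4
  m4 = 0 has moves (no moves)
Reachable graph of Q (4 states):
  n0 = rec X. (a.0\{a,d}\{a,c,d})\{a} + ((0 + 0)\{a,c,d}\{a,b,d} + b.d.c.0) + c.X has moves =b=> n1, =c=> n0
  n1 = d.c.0 has moves =d=> n2
  n2 = c.0 has moves =c=> n3
  n3 = 0 has moves (no moves)
Coarsest stable partition (strong bisimilarity classes):
  B0 = {m0}
  B1 = {m1, n1}
  B2 = {m3, n2}
  B3 = {m2, m4, n3}
  B4 = {n0}
m0 ∈ B0, n0 ∈ B4 → different blocks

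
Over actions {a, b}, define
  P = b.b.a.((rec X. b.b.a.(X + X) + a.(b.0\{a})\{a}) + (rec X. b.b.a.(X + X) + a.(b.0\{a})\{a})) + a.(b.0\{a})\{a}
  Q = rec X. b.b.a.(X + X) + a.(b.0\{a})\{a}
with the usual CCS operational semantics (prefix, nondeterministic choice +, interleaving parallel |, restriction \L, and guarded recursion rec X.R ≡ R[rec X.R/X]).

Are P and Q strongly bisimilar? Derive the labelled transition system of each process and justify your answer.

P ~ Q

Reachable graph of P (6 states):
  s0 = b.b.a.((rec X. b.b.a.(X + X) + a.(b.0\{a})\{a}) + (rec X. b.b.a.(X + X) + a.(b.0\{a})\{a})) + a.(b.0\{a})\{a} :: —a→ s1, —b→ s2
  s1 = (b.0\{a})\{a} :: —b→ s3
  s2 = b.a.((rec X. b.b.a.(X + X) + a.(b.0\{a})\{a}) + (rec X. b.b.a.(X + X) + a.(b.0\{a})\{a})) :: —b→ s4
  s3 = 0\{a}\{a} :: (no moves)
  s4 = a.((rec X. b.b.a.(X + X) + a.(b.0\{a})\{a}) + (rec X. b.b.a.(X + X) + a.(b.0\{a})\{a})) :: —a→ s5
  s5 = (rec X. b.b.a.(X + X) + a.(b.0\{a})\{a}) + (rec X. b.b.a.(X + X) + a.(b.0\{a})\{a}) :: —a→ s1, —b→ s2
Reachable graph of Q (6 states):
  t0 = rec X. b.b.a.(X + X) + a.(b.0\{a})\{a} :: —a→ t1, —b→ t2
  t1 = (b.0\{a})\{a} :: —b→ t3
  t2 = b.a.((rec X. b.b.a.(X + X) + a.(b.0\{a})\{a}) + (rec X. b.b.a.(X + X) + a.(b.0\{a})\{a})) :: —b→ t4
  t3 = 0\{a}\{a} :: (no moves)
  t4 = a.((rec X. b.b.a.(X + X) + a.(b.0\{a})\{a}) + (rec X. b.b.a.(X + X) + a.(b.0\{a})\{a})) :: —a→ t5
  t5 = (rec X. b.b.a.(X + X) + a.(b.0\{a})\{a}) + (rec X. b.b.a.(X + X) + a.(b.0\{a})\{a}) :: —a→ t1, —b→ t2
Partition-refinement fixed point:
  B0 = {s0, s5, t0, t5}
  B1 = {s1, t1}
  B2 = {s3, t3}
  B3 = {s2, t2}
  B4 = {s4, t4}
s0 ∈ B0, t0 ∈ B0 → same block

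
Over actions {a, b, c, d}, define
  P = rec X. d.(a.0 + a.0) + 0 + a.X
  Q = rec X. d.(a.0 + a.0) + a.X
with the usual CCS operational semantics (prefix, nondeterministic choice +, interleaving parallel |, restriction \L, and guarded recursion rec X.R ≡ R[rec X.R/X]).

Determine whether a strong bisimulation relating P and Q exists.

P's transition system — 3 states:
  p0 = rec X. d.(a.0 + a.0) + 0 + a.X | ··a··> p0, ··d··> p1
  p1 = a.0 + a.0 | ··a··> p2
  p2 = 0 | ·
Q's transition system — 3 states:
  q0 = rec X. d.(a.0 + a.0) + a.X | ··a··> q0, ··d··> q1
  q1 = a.0 + a.0 | ··a··> q2
  q2 = 0 | ·
Partition-refinement fixed point:
  B0 = {p0, q0}
  B1 = {p1, q1}
  B2 = {p2, q2}
p0 ∈ B0, q0 ∈ B0 → same block

YES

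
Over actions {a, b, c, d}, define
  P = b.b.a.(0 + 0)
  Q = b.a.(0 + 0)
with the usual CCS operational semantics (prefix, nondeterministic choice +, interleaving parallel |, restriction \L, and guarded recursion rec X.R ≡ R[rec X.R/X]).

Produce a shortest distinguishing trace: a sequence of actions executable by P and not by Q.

bb

Reachable graph of P (4 states):
  u0 = b.b.a.(0 + 0) | --b--▸ u1
  u1 = b.a.(0 + 0) | --b--▸ u2
  u2 = a.(0 + 0) | --a--▸ u3
  u3 = 0 + 0 | deadlocked
Reachable graph of Q (3 states):
  v0 = b.a.(0 + 0) | --b--▸ v1
  v1 = a.(0 + 0) | --a--▸ v2
  v2 = 0 + 0 | deadlocked
Run σ = ⟨bb⟩ on P: start {u0}
  after b @ step 1: {u1}
  after b @ step 2: {u2}
  P completes σ.
Run σ = ⟨bb⟩ on Q: start {v0}
  after b @ step 1: {v1}
  after b @ step 2: ∅ (Q stuck)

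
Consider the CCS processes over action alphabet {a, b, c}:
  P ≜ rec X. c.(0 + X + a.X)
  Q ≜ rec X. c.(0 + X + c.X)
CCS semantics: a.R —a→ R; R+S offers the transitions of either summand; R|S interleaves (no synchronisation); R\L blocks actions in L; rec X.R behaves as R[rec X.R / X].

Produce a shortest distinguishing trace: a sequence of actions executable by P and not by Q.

ca

LTS(P): 2 reachable states
  u0 = rec X. c.(0 + X + a.X) :: ··c··> u1
  u1 = 0 + (rec X. c.(0 + X + a.X)) + a.(rec X. c.(0 + X + a.X)) :: ··a··> u0, ··c··> u1
LTS(Q): 2 reachable states
  v0 = rec X. c.(0 + X + c.X) :: ··c··> v1
  v1 = 0 + (rec X. c.(0 + X + c.X)) + c.(rec X. c.(0 + X + c.X)) :: ··c··> v0, ··c··> v1
Trace ⟨ca⟩ through P, begin at {u0}:
  step 1 (c): {u1}
  step 2 (a): {u0}
  — P admits the full trace.
Trace ⟨ca⟩ through Q, begin at {v0}:
  step 1 (c): {v1}
  step 2 (a): no successor for Q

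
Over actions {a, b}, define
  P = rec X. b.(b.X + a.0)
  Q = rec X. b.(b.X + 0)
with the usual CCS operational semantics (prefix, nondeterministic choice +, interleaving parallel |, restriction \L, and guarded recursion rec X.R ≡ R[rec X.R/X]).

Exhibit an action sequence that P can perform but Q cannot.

ba

LTS(P): 3 reachable states
  m0 = rec X. b.(b.X + a.0) → —b→ m1
  m1 = b.(rec X. b.(b.X + a.0)) + a.0 → —a→ m2, —b→ m0
  m2 = 0 → deadlocked
LTS(Q): 2 reachable states
  n0 = rec X. b.(b.X + 0) → —b→ n1
  n1 = b.(rec X. b.(b.X + 0)) + 0 → —b→ n0
Trace ⟨ba⟩ through P, begin at {m0}:
  step 1 (b): {m1}
  step 2 (a): {m2}
  P completes σ.
Trace ⟨ba⟩ through Q, begin at {n0}:
  step 1 (b): {n1}
  step 2 (a): ∅  — Q cannot continue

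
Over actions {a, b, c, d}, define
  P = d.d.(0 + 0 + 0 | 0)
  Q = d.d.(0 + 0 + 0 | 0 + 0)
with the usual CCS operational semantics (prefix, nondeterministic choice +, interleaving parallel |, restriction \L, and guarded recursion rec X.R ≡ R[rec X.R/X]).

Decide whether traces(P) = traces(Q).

traces(P) = traces(Q)

Reachable graph of P (3 states):
  m0 = d.d.(0 + 0 + 0 | 0) :: =d=> m1
  m1 = d.(0 + 0 + 0 | 0) :: =d=> m2
  m2 = 0 + 0 + 0 | 0 :: deadlocked
Reachable graph of Q (3 states):
  n0 = d.d.(0 + 0 + 0 | 0 + 0) :: =d=> n1
  n1 = d.(0 + 0 + 0 | 0 + 0) :: =d=> n2
  n2 = 0 + 0 + 0 | 0 + 0 :: deadlocked
Partition-refinement fixed point:
  B0 = {m0, n0}
  B1 = {m1, n1}
  B2 = {m2, n2}
m0 ∈ B0, n0 ∈ B0 → same block
Bisimilar ⇒ trace-equivalent.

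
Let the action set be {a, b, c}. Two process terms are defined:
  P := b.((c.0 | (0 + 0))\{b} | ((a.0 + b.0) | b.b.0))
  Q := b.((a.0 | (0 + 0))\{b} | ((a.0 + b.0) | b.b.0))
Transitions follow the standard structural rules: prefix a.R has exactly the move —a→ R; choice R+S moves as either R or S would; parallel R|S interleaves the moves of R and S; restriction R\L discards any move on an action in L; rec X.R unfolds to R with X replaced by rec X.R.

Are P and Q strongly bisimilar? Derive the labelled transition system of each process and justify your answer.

not bisimilar

LTS(P): 13 reachable states
  m0 = b.((c.0 | (0 + 0))\{b} | ((a.0 + b.0) | b.b.0)) :: —b→ m1
  m1 = (c.0 | (0 + 0))\{b} | ((a.0 + b.0) | b.b.0) :: —a→ m2, —b→ m2, —b→ m3, —c→ m4
  m2 = (c.0 | (0 + 0))\{b} | (0 | b.b.0) :: —b→ m5, —c→ m6
  m3 = (c.0 | (0 + 0))\{b} | ((a.0 + b.0) | b.0) :: —a→ m5, —b→ m5, —b→ m7, —c→ m8
  m4 = (0 | (0 + 0))\{b} | ((a.0 + b.0) | b.b.0) :: —a→ m6, —b→ m6, —b→ m8
  m5 = (c.0 | (0 + 0))\{b} | (0 | b.0) :: —b→ m9, —c→ m10
  m6 = (0 | (0 + 0))\{b} | (0 | b.b.0) :: —b→ m10
  m7 = (c.0 | (0 + 0))\{b} | ((a.0 + b.0) | 0) :: —a→ m9, —b→ m9, —c→ m11
  m8 = (0 | (0 + 0))\{b} | ((a.0 + b.0) | b.0) :: —a→ m10, —b→ m10, —b→ m11
  m9 = (c.0 | (0 + 0))\{b} | (0 | 0) :: —c→ m12
  m10 = (0 | (0 + 0))\{b} | (0 | b.0) :: —b→ m12
  m11 = (0 | (0 + 0))\{b} | ((a.0 + b.0) | 0) :: —a→ m12, —b→ m12
  m12 = (0 | (0 + 0))\{b} | (0 | 0) :: stopped
LTS(Q): 13 reachable states
  n0 = b.((a.0 | (0 + 0))\{b} | ((a.0 + b.0) | b.b.0)) :: —b→ n1
  n1 = (a.0 | (0 + 0))\{b} | ((a.0 + b.0) | b.b.0) :: —a→ n2, —a→ n3, —b→ n3, —b→ n4
  n2 = (0 | (0 + 0))\{b} | ((a.0 + b.0) | b.b.0) :: —a→ n5, —b→ n5, —b→ n6
  n3 = (a.0 | (0 + 0))\{b} | (0 | b.b.0) :: —a→ n5, —b→ n7
  n4 = (a.0 | (0 + 0))\{b} | ((a.0 + b.0) | b.0) :: —a→ n6, —a→ n7, —b→ n7, —b→ n8
  n5 = (0 | (0 + 0))\{b} | (0 | b.b.0) :: —b→ n9
  n6 = (0 | (0 + 0))\{b} | ((a.0 + b.0) | b.0) :: —a→ n9, —b→ n10, —b→ n9
  n7 = (a.0 | (0 + 0))\{b} | (0 | b.0) :: —a→ n9, —b→ n11
  n8 = (a.0 | (0 + 0))\{b} | ((a.0 + b.0) | 0) :: —a→ n10, —a→ n11, —b→ n11
  n9 = (0 | (0 + 0))\{b} | (0 | b.0) :: —b→ n12
  n10 = (0 | (0 + 0))\{b} | ((a.0 + b.0) | 0) :: —a→ n12, —b→ n12
  n11 = (a.0 | (0 + 0))\{b} | (0 | 0) :: —a→ n12
  n12 = (0 | (0 + 0))\{b} | (0 | 0) :: stopped
Bisimilarity quotient blocks:
  B0 = {m0}
  B1 = {m1}
  B2 = {m4, n2}
  B3 = {m6, n5}
  B4 = {m10, n9}
  B5 = {m12, n12}
  B6 = {m8, n6}
  B7 = {m11, n10}
  B8 = {m2}
  B9 = {m5}
  B10 = {m9}
  B11 = {m3}
  B12 = {m7}
  B13 = {n0}
  B14 = {n1}
  B15 = {n3}
  B16 = {n7}
  B17 = {n11}
  B18 = {n4}
  B19 = {n8}
m0 ∈ B0, n0 ∈ B13 → different blocks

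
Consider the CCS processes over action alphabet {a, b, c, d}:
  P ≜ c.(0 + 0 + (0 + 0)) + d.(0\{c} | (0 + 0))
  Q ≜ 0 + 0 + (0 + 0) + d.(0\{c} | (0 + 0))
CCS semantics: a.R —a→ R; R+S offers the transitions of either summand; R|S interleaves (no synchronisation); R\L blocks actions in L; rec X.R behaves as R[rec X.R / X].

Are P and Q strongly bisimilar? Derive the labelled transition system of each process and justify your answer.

not bisimilar

Reachable graph of P (3 states):
  m0 = c.(0 + 0 + (0 + 0)) + d.(0\{c} | (0 + 0)) | --c--▸ m1, --d--▸ m2
  m1 = 0 + 0 + (0 + 0) | (no moves)
  m2 = 0\{c} | (0 + 0) | (no moves)
Reachable graph of Q (2 states):
  n0 = 0 + 0 + (0 + 0) + d.(0\{c} | (0 + 0)) | --d--▸ n1
  n1 = 0\{c} | (0 + 0) | (no moves)
Bisimilarity quotient blocks:
  B0 = {m0}
  B1 = {m1, m2, n1}
  B2 = {n0}
m0 ∈ B0, n0 ∈ B2 → different blocks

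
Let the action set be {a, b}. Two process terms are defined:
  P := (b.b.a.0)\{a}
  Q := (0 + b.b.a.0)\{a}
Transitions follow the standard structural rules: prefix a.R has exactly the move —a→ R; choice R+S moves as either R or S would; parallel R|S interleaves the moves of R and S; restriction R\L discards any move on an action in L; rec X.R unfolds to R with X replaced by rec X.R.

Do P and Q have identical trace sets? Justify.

trace-equivalent

Reachable graph of P (3 states):
  s0 = (b.b.a.0)\{a} ⊢ —b→ s1
  s1 = (b.a.0)\{a} ⊢ —b→ s2
  s2 = (a.0)\{a} ⊢ deadlocked
Reachable graph of Q (3 states):
  t0 = (0 + b.b.a.0)\{a} ⊢ —b→ t1
  t1 = (b.a.0)\{a} ⊢ —b→ t2
  t2 = (a.0)\{a} ⊢ deadlocked
Partition-refinement fixed point:
  B0 = {s0, t0}
  B1 = {s1, t1}
  B2 = {s2, t2}
s0 ∈ B0, t0 ∈ B0 → same block
Bisimilar ⇒ trace-equivalent.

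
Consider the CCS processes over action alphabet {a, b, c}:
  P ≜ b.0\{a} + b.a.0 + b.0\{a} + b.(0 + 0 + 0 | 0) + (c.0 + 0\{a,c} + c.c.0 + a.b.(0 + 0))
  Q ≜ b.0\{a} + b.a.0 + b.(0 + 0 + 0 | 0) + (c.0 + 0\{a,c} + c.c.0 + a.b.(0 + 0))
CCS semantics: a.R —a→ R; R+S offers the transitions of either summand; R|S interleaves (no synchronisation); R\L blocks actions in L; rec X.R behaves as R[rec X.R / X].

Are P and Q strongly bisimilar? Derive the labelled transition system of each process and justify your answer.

Reachable graph of P (8 states):
  p0 = b.0\{a} + b.a.0 + b.0\{a} + b.(0 + 0 + 0 | 0) + (c.0 + 0\{a,c} + c.c.0 + a.b.(0 + 0)) → —a→ p1, —b→ p2, —b→ p3, —b→ p4, —c→ p5, —c→ p6
  p1 = b.(0 + 0) → —b→ p7
  p2 = 0 + 0 + 0 | 0 → ∅
  p3 = 0\{a} → ∅
  p4 = a.0 → —a→ p5
  p5 = 0 → ∅
  p6 = c.0 → —c→ p5
  p7 = 0 + 0 → ∅
Reachable graph of Q (8 states):
  q0 = b.0\{a} + b.a.0 + b.(0 + 0 + 0 | 0) + (c.0 + 0\{a,c} + c.c.0 + a.b.(0 + 0)) → —a→ q1, —b→ q2, —b→ q3, —b→ q4, —c→ q5, —c→ q6
  q1 = b.(0 + 0) → —b→ q7
  q2 = 0 + 0 + 0 | 0 → ∅
  q3 = 0\{a} → ∅
  q4 = a.0 → —a→ q5
  q5 = 0 → ∅
  q6 = c.0 → —c→ q5
  q7 = 0 + 0 → ∅
Bisimilarity quotient blocks:
  B0 = {p0, q0}
  B1 = {p4, q4}
  B2 = {p2, p3, p5, p7, q2, q3, q5, q7}
  B3 = {p1, q1}
  B4 = {p6, q6}
p0 ∈ B0, q0 ∈ B0 → same block

YES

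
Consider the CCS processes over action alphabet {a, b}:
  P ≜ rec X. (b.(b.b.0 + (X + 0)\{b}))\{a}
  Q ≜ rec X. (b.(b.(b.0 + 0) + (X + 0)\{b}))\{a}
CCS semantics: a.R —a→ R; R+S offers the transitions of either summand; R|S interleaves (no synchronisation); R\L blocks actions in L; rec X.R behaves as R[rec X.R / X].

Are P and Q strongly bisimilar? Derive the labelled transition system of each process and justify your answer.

P ~ Q

Reachable graph of P (4 states):
  m0 = rec X. (b.(b.b.0 + (X + 0)\{b}))\{a} | ··b··> m1
  m1 = (b.b.0 + ((rec X. (b.(b.b.0 + (X + 0)\{b}))\{a}) + 0)\{b})\{a} | ··b··> m2
  m2 = (b.0)\{a} | ··b··> m3
  m3 = 0\{a} | ·
Reachable graph of Q (4 states):
  n0 = rec X. (b.(b.(b.0 + 0) + (X + 0)\{b}))\{a} | ··b··> n1
  n1 = (b.(b.0 + 0) + ((rec X. (b.(b.(b.0 + 0) + (X + 0)\{b}))\{a}) + 0)\{b})\{a} | ··b··> n2
  n2 = (b.0 + 0)\{a} | ··b··> n3
  n3 = 0\{a} | ·
Partition-refinement fixed point:
  B0 = {m0, n0}
  B1 = {m1, n1}
  B2 = {m2, n2}
  B3 = {m3, n3}
m0 ∈ B0, n0 ∈ B0 → same block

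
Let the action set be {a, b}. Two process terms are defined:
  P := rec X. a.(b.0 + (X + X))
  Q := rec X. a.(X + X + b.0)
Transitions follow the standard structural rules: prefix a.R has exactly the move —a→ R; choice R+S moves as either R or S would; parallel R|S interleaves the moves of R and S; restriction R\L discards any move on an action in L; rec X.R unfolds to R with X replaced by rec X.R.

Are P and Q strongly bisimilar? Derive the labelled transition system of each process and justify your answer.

bisimilar

LTS(P): 3 reachable states
  s0 = rec X. a.(b.0 + (X + X)) → =a=> s1
  s1 = b.0 + ((rec X. a.(b.0 + (X + X))) + (rec X. a.(b.0 + (X + X)))) → =a=> s1, =b=> s2
  s2 = 0 → stopped
LTS(Q): 3 reachable states
  t0 = rec X. a.(X + X + b.0) → =a=> t1
  t1 = (rec X. a.(X + X + b.0)) + (rec X. a.(X + X + b.0)) + b.0 → =a=> t1, =b=> t2
  t2 = 0 → stopped
Coarsest stable partition (strong bisimilarity classes):
  B0 = {s0, t0}
  B1 = {s1, t1}
  B2 = {s2, t2}
s0 ∈ B0, t0 ∈ B0 → same block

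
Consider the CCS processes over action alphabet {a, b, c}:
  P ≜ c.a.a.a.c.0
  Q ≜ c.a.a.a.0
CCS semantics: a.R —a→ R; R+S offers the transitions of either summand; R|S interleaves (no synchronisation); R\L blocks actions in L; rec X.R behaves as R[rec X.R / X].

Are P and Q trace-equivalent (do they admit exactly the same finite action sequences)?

Reachable graph of P (6 states):
  m0 = c.a.a.a.c.0 has moves ··c··> m1
  m1 = a.a.a.c.0 has moves ··a··> m2
  m2 = a.a.c.0 has moves ··a··> m3
  m3 = a.c.0 has moves ··a··> m4
  m4 = c.0 has moves ··c··> m5
  m5 = 0 has moves ∅
Reachable graph of Q (5 states):
  n0 = c.a.a.a.0 has moves ··c··> n1
  n1 = a.a.a.0 has moves ··a··> n2
  n2 = a.a.0 has moves ··a··> n3
  n3 = a.0 has moves ··a··> n4
  n4 = 0 has moves ∅
Executing caaac from P (initial set {m0}):
  step 1 (c): {m1}
  step 2 (a): {m2}
  step 3 (a): {m3}
  step 4 (a): {m4}
  step 5 (c): {m5}
  P completes σ.
Executing caaac from Q (initial set {n0}):
  step 1 (c): {n1}
  step 2 (a): {n2}
  step 3 (a): {n3}
  step 4 (a): {n4}
  step 5 (c): ∅ (Q stuck)

traces(P) ≠ traces(Q) — witness ⟨caaac⟩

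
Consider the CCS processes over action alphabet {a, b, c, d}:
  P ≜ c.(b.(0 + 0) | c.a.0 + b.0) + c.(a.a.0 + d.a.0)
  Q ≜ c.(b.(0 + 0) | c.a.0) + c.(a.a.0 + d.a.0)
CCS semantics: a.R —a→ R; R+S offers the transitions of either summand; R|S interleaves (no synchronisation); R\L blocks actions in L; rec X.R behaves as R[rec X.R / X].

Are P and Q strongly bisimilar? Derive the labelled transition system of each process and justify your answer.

Reachable graph of P (10 states):
  u0 = c.(b.(0 + 0) | c.a.0 + b.0) + c.(a.a.0 + d.a.0) | -c-> u1, -c-> u2
  u1 = a.a.0 + d.a.0 | -a-> u3, -d-> u3
  u2 = b.(0 + 0) | c.a.0 + b.0 | -b-> u4, -b-> u5, -c-> u6
  u3 = a.0 | -a-> u5
  u4 = (0 + 0) | c.a.0 | -c-> u7
  u5 = 0 | stopped
  u6 = b.(0 + 0) | a.0 | -a-> u8, -b-> u7
  u7 = (0 + 0) | a.0 | -a-> u9
  u8 = b.(0 + 0) | 0 | -b-> u9
  u9 = (0 + 0) | 0 | stopped
Reachable graph of Q (10 states):
  v0 = c.(b.(0 + 0) | c.a.0) + c.(a.a.0 + d.a.0) | -c-> v1, -c-> v2
  v1 = a.a.0 + d.a.0 | -a-> v3, -d-> v3
  v2 = b.(0 + 0) | c.a.0 | -b-> v4, -c-> v5
  v3 = a.0 | -a-> v6
  v4 = (0 + 0) | c.a.0 | -c-> v7
  v5 = b.(0 + 0) | a.0 | -a-> v8, -b-> v7
  v6 = 0 | stopped
  v7 = (0 + 0) | a.0 | -a-> v9
  v8 = b.(0 + 0) | 0 | -b-> v9
  v9 = (0 + 0) | 0 | stopped
Bisimilarity quotient blocks:
  B0 = {u0}
  B1 = {u1, v1}
  B2 = {u3, u7, v3, v7}
  B3 = {u5, u9, v6, v9}
  B4 = {u2}
  B5 = {u4, v4}
  B6 = {u6, v5}
  B7 = {u8, v8}
  B8 = {v0}
  B9 = {v2}
u0 ∈ B0, v0 ∈ B8 → different blocks

not bisimilar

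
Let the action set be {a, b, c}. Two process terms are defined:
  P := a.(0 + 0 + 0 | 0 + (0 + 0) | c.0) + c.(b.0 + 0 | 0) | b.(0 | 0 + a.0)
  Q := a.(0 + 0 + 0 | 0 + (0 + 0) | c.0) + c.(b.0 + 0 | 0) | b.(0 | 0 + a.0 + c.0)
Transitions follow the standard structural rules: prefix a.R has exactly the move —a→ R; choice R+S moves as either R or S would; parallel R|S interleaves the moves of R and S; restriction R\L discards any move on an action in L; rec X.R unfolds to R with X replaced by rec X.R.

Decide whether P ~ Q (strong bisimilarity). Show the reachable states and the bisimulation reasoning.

NO

LTS(P): 11 reachable states
  m0 = a.(0 + 0 + 0 | 0 + (0 + 0) | c.0) + c.(b.0 + 0 | 0) | b.(0 | 0 + a.0) :: --a--▸ m1, --b--▸ m2, --c--▸ m3
  m1 = 0 + 0 + 0 | 0 + (0 + 0) | c.0 :: --c--▸ m4
  m2 = c.(b.0 + 0 | 0) | (0 | 0 + a.0) :: --a--▸ m5, --c--▸ m6
  m3 = (b.0 + 0 | 0) | b.(0 | 0 + a.0) :: --b--▸ m6, --b--▸ m7
  m4 = (0 + 0) | 0 :: (no moves)
  m5 = c.(b.0 + 0 | 0) | 0 :: --c--▸ m8
  m6 = (b.0 + 0 | 0) | (0 | 0 + a.0) :: --a--▸ m8, --b--▸ m9
  m7 = 0 | b.(0 | 0 + a.0) :: --b--▸ m9
  m8 = (b.0 + 0 | 0) | 0 :: --b--▸ m10
  m9 = 0 | (0 | 0 + a.0) :: --a--▸ m10
  m10 = 0 | 0 :: (no moves)
LTS(Q): 11 reachable states
  n0 = a.(0 + 0 + 0 | 0 + (0 + 0) | c.0) + c.(b.0 + 0 | 0) | b.(0 | 0 + a.0 + c.0) :: --a--▸ n1, --b--▸ n2, --c--▸ n3
  n1 = 0 + 0 + 0 | 0 + (0 + 0) | c.0 :: --c--▸ n4
  n2 = c.(b.0 + 0 | 0) | (0 | 0 + a.0 + c.0) :: --a--▸ n5, --c--▸ n5, --c--▸ n6
  n3 = (b.0 + 0 | 0) | b.(0 | 0 + a.0 + c.0) :: --b--▸ n6, --b--▸ n7
  n4 = (0 + 0) | 0 :: (no moves)
  n5 = c.(b.0 + 0 | 0) | 0 :: --c--▸ n8
  n6 = (b.0 + 0 | 0) | (0 | 0 + a.0 + c.0) :: --a--▸ n8, --b--▸ n9, --c--▸ n8
  n7 = 0 | b.(0 | 0 + a.0 + c.0) :: --b--▸ n9
  n8 = (b.0 + 0 | 0) | 0 :: --b--▸ n10
  n9 = 0 | (0 | 0 + a.0 + c.0) :: --a--▸ n10, --c--▸ n10
  n10 = 0 | 0 :: (no moves)
Bisimilarity quotient blocks:
  B0 = {m0}
  B1 = {m2}
  B2 = {m6}
  B3 = {m8, n8}
  B4 = {m10, m4, n10, n4}
  B5 = {m9}
  B6 = {m5, n5}
  B7 = {m1, n1}
  B8 = {m3}
  B9 = {m7}
  B10 = {n0}
  B11 = {n2}
  B12 = {n6}
  B13 = {n9}
  B14 = {n3}
  B15 = {n7}
m0 ∈ B0, n0 ∈ B10 → different blocks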